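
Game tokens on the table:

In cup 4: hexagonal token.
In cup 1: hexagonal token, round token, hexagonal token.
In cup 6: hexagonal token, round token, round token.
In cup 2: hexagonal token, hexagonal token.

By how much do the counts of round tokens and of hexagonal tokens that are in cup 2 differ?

round tokens: 3. hexagonal tokens in cup 2: 2.
|3 − 2| = 3 − 2 = 1.

1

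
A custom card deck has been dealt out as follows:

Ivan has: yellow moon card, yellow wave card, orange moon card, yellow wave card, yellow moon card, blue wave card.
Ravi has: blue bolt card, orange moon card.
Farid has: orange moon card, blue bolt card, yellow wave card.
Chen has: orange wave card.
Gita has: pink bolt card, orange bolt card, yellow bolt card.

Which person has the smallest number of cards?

Chen

Counts by player: Ivan→6, Farid→3, Gita→3, Ravi→2, Chen→1.
The minimum is 1, held uniquely by Chen.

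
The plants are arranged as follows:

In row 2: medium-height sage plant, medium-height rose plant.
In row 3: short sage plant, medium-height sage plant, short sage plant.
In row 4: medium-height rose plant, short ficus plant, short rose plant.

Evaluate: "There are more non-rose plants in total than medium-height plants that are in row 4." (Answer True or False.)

True

non-rose plants: 5.
medium-height plants in row 4: 1.
The claim requires 5 > 1, which holds.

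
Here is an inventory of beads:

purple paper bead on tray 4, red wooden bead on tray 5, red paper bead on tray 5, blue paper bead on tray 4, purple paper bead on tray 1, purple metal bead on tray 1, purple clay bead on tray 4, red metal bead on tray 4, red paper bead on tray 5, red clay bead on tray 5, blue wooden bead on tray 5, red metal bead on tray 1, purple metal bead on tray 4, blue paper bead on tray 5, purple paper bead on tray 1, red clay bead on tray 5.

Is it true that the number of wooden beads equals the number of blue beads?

False

There are 2 wooden beads.
There are 3 blue beads.
The claim requires 2 = 3, which does not hold.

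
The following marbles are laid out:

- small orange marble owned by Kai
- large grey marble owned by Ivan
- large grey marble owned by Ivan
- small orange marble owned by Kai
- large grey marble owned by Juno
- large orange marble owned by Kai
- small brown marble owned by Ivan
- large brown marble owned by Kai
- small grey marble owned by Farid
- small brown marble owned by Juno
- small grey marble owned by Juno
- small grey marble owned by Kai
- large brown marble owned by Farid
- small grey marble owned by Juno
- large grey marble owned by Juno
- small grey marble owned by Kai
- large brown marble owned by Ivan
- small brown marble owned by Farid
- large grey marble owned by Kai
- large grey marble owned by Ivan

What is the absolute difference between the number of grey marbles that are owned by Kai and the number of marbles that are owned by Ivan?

2

grey marbles owned by Kai: 3. marbles owned by Ivan: 5.
|3 − 5| = 5 − 3 = 2.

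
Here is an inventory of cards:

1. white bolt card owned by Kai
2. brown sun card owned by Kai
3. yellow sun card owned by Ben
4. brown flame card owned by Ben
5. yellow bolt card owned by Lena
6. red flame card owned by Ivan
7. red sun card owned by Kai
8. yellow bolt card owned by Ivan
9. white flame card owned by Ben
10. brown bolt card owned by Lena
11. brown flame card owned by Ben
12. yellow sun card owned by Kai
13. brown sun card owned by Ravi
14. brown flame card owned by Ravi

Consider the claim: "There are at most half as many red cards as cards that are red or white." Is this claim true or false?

|red cards| = 2.
|cards that are red or white| = 4.
The claim requires 2 × 2 = 4 ≤ 4, which holds.

True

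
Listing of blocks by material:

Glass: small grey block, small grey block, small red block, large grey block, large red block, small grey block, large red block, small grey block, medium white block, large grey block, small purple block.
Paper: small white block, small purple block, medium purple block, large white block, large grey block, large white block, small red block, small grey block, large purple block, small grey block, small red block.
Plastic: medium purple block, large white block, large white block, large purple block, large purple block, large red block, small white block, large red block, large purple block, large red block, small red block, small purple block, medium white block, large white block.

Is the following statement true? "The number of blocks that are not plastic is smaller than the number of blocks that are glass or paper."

False

blocks that are not plastic: 22.
blocks that are glass or paper: 22.
The claim requires 22 < 22, which does not hold.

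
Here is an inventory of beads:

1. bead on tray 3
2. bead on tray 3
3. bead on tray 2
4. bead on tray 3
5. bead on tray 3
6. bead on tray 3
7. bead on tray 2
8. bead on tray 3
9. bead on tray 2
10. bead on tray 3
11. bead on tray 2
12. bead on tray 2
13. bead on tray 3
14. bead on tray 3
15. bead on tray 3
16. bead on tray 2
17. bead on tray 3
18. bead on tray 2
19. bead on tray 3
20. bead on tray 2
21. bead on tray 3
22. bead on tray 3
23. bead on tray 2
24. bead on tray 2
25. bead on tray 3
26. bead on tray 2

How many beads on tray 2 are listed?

11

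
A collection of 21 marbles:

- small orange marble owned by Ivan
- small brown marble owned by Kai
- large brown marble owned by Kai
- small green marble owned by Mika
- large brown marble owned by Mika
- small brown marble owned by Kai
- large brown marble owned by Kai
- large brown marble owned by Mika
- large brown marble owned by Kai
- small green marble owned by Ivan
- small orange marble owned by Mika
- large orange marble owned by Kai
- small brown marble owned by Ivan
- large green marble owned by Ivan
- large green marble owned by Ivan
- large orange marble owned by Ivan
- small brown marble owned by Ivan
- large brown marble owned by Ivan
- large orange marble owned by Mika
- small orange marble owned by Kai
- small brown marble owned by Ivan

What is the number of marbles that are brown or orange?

17

brown: 11; orange: 6; together 11 + 6 = 17.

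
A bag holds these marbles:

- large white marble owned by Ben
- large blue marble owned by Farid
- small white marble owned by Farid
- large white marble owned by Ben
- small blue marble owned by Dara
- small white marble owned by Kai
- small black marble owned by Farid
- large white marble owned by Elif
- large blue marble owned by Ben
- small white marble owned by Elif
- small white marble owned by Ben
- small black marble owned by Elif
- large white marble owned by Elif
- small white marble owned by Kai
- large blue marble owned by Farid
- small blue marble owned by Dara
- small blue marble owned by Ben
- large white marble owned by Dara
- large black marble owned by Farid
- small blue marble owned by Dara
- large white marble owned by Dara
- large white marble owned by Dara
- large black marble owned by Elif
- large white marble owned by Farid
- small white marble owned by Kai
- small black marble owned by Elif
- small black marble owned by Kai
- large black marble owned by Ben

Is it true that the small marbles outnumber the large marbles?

False

|small marbles| = 14.
|large marbles| = 14.
The claim requires 14 > 14, which does not hold.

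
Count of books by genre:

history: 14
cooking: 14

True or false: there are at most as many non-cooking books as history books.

True

There are 14 non-cooking books.
There are 14 history books.
The claim requires 14 ≤ 14, which holds.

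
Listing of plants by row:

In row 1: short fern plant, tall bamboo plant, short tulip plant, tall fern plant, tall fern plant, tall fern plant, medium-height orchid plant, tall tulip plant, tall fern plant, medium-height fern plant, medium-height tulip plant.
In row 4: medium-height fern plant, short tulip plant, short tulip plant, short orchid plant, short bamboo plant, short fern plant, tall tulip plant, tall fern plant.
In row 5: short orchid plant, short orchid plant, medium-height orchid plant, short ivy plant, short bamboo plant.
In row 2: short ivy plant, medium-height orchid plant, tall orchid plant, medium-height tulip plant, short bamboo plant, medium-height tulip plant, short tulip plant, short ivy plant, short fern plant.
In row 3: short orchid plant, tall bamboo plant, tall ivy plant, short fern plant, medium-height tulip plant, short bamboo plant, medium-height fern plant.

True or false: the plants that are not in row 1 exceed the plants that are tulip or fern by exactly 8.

plants that are not in row 1: 29.
plants that are tulip or fern: 22.
The claim requires 29 − 22 (= 7) to equal 8, which does not hold.

False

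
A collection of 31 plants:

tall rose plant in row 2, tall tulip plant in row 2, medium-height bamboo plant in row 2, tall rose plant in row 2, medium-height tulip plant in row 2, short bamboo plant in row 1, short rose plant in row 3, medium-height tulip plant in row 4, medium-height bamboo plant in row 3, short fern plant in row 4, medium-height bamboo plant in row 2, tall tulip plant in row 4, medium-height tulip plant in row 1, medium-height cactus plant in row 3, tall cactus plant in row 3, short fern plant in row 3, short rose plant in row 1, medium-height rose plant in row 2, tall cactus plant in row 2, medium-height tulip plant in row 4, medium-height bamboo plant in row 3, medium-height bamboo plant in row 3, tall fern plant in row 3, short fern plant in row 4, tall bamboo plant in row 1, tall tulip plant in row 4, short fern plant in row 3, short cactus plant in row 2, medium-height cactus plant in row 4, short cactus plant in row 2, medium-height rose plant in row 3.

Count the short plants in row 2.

2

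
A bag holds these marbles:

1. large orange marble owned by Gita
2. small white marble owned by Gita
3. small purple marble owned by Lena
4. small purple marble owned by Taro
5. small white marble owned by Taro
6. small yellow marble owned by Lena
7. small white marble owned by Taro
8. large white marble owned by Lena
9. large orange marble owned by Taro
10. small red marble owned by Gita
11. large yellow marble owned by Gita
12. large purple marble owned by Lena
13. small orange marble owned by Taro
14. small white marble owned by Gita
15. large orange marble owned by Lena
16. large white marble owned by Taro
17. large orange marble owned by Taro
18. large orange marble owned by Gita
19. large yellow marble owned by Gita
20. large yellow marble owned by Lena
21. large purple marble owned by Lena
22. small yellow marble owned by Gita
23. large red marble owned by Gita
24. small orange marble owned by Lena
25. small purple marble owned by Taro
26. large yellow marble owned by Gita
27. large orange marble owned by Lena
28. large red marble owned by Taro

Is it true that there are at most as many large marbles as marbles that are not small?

True

There are 16 large marbles.
There are 16 marbles that are not small.
The claim requires 16 ≤ 16, which holds.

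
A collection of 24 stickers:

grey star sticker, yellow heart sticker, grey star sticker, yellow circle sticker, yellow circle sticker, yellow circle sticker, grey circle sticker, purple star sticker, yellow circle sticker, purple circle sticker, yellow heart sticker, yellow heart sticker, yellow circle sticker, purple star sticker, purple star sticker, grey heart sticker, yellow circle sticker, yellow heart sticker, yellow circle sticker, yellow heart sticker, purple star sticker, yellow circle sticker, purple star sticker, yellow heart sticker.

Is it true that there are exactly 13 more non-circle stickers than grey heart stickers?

|non-circle stickers| = 14.
|grey heart stickers| = 1.
The claim requires 14 − 1 (= 13) to equal 13, which holds.

True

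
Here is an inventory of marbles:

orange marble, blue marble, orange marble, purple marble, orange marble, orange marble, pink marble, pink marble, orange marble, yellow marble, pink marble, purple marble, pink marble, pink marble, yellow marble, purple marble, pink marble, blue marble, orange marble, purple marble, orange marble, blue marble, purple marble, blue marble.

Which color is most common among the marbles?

Counts by color: orange 7, pink 6, purple 5, blue 4, yellow 2.
The maximum is 7, held uniquely by orange.

orange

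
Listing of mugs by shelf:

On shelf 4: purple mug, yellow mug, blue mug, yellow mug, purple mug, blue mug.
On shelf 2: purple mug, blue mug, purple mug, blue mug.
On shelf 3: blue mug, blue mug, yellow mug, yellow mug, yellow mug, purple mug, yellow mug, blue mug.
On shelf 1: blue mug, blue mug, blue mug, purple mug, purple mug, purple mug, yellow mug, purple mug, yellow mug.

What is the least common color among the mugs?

Counts by color: blue 10, purple 9, yellow 8.
The minimum is 8, held uniquely by yellow.

yellow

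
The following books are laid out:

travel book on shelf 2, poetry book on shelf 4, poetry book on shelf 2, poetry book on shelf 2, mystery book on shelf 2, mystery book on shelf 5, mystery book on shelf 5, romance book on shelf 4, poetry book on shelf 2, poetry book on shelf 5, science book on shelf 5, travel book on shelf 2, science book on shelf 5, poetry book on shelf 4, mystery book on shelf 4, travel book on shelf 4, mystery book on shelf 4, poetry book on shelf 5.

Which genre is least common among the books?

romance

Counts by genre: poetry 7, mystery 5, travel 3, science 2, romance 1.
The minimum is 1, held uniquely by romance.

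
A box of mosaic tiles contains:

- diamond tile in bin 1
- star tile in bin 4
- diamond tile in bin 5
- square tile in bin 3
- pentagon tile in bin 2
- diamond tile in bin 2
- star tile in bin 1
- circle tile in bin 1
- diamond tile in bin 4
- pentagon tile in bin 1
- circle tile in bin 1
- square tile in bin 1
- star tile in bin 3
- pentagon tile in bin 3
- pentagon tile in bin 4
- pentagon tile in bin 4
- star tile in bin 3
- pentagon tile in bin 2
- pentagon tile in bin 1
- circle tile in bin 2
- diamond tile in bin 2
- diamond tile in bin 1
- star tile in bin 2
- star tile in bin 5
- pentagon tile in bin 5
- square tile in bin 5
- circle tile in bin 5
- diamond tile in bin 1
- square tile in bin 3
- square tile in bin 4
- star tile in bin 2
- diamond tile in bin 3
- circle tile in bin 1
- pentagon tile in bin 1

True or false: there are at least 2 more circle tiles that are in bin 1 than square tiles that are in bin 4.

|circle tiles in bin 1| = 3.
|square tiles in bin 4| = 1.
The claim requires 3 − 1 = 2 ≥ 2, which holds.

True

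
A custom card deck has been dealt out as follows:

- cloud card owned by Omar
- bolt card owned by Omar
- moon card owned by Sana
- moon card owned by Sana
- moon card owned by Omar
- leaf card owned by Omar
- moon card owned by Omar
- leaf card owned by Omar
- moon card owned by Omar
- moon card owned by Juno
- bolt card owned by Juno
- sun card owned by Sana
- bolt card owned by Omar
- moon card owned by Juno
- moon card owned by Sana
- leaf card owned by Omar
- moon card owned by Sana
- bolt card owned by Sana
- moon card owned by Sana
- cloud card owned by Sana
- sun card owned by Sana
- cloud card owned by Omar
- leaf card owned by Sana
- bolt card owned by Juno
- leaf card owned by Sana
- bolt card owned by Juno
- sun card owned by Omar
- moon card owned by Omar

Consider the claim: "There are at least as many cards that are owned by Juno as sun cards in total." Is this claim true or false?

True

cards owned by Juno: 5.
sun cards: 3.
The claim requires 5 ≥ 3, which holds.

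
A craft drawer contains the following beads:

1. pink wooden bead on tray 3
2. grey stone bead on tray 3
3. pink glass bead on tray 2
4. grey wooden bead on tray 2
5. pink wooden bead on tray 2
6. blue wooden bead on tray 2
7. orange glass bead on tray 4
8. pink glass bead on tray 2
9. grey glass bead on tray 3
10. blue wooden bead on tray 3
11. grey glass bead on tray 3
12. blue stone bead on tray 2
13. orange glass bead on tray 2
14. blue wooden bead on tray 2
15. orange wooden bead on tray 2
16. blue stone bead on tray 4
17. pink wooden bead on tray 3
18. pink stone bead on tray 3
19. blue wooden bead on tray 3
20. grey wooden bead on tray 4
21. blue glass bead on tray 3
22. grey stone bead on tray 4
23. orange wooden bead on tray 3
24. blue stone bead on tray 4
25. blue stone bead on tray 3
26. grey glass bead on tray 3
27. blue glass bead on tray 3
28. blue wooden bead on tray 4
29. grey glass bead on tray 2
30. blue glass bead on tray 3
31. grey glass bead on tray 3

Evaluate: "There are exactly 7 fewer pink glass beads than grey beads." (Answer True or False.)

There are 2 pink glass beads.
There are 9 grey beads.
The claim requires 9 − 2 (= 7) to equal 7, which holds.

True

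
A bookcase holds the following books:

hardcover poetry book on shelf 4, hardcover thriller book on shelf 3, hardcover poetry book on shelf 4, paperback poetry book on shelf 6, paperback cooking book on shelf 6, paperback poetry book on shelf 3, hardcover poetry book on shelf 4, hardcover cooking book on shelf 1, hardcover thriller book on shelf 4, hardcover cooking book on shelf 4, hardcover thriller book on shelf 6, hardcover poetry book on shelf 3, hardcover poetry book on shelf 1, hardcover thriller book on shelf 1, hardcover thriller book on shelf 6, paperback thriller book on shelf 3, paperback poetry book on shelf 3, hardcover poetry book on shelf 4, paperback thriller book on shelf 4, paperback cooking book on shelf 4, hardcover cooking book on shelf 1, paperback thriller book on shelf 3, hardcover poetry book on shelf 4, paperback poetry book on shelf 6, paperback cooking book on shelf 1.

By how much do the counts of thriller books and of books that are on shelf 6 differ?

3

thriller books: 8. books on shelf 6: 5.
|8 − 5| = 8 − 5 = 3.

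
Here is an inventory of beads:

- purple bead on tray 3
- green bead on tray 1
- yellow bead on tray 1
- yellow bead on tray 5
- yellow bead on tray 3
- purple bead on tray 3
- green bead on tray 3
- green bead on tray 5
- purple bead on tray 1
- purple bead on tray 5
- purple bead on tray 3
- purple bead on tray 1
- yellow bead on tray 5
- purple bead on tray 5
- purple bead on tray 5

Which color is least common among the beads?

Counts by color: purple 8, yellow 4, green 3.
The minimum is 3, held uniquely by green.

green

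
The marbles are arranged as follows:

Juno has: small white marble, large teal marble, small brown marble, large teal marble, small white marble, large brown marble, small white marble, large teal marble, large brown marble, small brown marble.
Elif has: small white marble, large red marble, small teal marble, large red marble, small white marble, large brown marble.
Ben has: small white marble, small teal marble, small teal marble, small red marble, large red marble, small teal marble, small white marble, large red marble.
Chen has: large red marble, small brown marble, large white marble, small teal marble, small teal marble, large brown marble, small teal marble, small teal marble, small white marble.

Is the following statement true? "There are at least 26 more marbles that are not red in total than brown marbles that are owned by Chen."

There are 27 marbles that are not red.
Count of brown marbles owned by Chen: 2.
The claim requires 27 − 2 = 25 ≥ 26, which does not hold.

False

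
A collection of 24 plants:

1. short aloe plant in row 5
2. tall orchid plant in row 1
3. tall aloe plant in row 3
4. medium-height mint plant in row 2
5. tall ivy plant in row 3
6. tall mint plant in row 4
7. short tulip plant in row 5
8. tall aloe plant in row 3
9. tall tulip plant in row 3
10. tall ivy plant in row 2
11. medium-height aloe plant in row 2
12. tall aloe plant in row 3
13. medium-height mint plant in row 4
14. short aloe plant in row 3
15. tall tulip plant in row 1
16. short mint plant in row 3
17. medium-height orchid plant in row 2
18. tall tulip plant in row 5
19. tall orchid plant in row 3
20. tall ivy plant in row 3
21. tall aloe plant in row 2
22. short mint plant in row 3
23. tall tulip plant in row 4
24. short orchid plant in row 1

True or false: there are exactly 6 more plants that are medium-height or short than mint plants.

|plants that are medium-height or short| = 10.
|mint plants| = 5.
The claim requires 10 − 5 (= 5) to equal 6, which does not hold.

False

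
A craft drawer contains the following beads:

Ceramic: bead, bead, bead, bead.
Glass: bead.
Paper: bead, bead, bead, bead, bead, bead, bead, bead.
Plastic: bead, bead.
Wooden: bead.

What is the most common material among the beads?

Counts by material: paper 8, ceramic 4, plastic 2, glass 1, wooden 1.
The maximum is 8, held uniquely by paper.

paper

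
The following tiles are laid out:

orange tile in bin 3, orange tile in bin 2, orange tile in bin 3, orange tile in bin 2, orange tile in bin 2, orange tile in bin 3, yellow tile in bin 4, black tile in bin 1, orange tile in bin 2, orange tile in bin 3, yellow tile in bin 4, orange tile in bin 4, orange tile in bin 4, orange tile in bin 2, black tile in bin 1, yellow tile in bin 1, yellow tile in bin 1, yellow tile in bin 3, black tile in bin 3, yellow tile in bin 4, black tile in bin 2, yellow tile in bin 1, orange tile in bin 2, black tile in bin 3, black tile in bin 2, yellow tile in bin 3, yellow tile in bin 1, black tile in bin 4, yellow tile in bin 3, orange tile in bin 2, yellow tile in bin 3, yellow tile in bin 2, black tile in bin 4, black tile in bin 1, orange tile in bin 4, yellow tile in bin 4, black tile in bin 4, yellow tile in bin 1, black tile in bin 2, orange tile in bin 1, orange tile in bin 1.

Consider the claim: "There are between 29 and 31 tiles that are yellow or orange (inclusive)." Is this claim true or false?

True

tiles that are yellow or orange: 30.
The claim requires 29 ≤ 30 ≤ 31, which holds.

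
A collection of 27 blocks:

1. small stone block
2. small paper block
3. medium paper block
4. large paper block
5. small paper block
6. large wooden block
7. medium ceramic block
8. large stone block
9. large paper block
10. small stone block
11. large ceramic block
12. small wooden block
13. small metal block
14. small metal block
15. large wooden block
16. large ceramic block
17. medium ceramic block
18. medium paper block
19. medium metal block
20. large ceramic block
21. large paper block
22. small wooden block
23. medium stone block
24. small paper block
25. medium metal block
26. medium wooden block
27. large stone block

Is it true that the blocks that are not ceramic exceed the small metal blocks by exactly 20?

True

There are 22 blocks that are not ceramic.
There are 2 small metal blocks.
The claim requires 22 − 2 (= 20) to equal 20, which holds.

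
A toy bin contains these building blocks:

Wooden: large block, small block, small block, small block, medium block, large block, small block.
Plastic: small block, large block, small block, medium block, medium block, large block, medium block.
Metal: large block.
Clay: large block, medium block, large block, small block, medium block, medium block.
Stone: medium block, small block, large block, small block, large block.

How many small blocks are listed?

9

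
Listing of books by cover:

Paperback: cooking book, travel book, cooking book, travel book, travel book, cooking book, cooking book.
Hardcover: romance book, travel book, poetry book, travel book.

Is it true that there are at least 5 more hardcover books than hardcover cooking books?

There are 4 hardcover books.
There are 0 hardcover cooking books.
The claim requires 4 − 0 = 4 ≥ 5, which does not hold.

False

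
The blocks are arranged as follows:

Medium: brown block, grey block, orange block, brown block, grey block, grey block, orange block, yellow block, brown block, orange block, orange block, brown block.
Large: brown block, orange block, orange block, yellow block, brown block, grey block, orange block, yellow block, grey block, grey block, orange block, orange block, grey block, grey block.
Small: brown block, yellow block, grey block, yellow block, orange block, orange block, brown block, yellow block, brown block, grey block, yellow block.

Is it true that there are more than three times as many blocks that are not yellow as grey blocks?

False

There are 30 blocks that are not yellow.
There are 10 grey blocks.
The claim requires 30 > 3 × 10 = 30, which does not hold.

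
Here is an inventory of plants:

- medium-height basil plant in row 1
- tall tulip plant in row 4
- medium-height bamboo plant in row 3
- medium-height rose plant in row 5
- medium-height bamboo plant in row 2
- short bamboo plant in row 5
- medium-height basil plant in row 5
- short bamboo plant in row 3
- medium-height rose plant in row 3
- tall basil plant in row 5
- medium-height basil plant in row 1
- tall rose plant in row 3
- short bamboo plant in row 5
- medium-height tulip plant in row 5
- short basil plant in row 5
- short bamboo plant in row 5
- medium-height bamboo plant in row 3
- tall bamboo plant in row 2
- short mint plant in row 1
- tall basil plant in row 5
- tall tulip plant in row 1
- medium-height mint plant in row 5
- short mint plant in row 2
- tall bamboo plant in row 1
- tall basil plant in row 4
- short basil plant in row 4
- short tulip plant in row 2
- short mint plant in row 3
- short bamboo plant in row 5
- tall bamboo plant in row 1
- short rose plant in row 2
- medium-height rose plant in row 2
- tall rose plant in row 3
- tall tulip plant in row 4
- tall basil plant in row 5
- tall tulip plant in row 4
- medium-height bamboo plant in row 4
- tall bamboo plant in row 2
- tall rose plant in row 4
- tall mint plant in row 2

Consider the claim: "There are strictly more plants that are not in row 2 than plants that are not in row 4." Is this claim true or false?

plants that are not in row 2: 32.
plants that are not in row 4: 33.
The claim requires 32 > 33, which does not hold.

False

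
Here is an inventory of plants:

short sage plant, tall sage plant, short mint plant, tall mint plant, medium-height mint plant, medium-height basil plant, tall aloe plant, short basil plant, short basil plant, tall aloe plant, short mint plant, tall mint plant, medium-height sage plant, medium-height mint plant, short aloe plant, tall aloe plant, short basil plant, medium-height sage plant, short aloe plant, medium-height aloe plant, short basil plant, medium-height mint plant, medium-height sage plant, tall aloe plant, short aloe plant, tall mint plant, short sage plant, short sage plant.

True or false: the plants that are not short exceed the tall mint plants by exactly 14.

False

|plants that are not short| = 16.
|tall mint plants| = 3.
The claim requires 16 − 3 (= 13) to equal 14, which does not hold.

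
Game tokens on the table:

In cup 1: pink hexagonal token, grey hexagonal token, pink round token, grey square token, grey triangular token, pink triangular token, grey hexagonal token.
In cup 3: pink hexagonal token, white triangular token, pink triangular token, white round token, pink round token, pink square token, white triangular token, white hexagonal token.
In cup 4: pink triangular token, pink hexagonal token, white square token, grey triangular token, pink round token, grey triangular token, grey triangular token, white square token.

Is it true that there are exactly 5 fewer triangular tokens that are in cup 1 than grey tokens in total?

True

|triangular tokens in cup 1| = 2.
|grey tokens| = 7.
The claim requires 7 − 2 (= 5) to equal 5, which holds.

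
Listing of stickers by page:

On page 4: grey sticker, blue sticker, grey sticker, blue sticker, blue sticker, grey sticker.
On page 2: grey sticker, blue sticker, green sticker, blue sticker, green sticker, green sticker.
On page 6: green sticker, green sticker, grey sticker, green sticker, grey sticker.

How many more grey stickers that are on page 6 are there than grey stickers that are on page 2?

1

grey stickers on page 6: 2.
grey stickers on page 2: 1.
2 − 1 = 1.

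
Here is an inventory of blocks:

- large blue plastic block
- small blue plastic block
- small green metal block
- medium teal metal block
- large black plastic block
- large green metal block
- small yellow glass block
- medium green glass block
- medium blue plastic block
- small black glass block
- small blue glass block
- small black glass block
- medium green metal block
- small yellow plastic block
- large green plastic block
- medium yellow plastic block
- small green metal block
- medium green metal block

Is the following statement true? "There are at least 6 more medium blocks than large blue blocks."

False

medium blocks: 6.
large blue blocks: 1.
The claim requires 6 − 1 = 5 ≥ 6, which does not hold.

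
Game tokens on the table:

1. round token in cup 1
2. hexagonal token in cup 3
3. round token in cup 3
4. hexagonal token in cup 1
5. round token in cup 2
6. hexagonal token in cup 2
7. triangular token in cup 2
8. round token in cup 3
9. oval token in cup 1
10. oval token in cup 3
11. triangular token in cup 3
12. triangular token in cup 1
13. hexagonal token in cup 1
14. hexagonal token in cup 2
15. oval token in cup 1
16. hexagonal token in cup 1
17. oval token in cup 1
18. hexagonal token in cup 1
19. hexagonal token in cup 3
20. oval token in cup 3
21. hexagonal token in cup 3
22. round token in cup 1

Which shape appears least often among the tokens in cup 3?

triangular

Counts by shape (restricted to tokens in cup 3): hexagonal 3, round 2, oval 2, triangular 1.
The minimum is 1, held uniquely by triangular.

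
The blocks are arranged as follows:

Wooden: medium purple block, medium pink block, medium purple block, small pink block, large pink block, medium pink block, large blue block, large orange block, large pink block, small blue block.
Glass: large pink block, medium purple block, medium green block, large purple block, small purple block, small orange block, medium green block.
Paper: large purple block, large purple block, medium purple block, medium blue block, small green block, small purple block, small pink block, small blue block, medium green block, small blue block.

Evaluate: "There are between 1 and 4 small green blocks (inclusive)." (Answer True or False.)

True

small green blocks: 1.
The claim requires 1 ≤ 1 ≤ 4, which holds.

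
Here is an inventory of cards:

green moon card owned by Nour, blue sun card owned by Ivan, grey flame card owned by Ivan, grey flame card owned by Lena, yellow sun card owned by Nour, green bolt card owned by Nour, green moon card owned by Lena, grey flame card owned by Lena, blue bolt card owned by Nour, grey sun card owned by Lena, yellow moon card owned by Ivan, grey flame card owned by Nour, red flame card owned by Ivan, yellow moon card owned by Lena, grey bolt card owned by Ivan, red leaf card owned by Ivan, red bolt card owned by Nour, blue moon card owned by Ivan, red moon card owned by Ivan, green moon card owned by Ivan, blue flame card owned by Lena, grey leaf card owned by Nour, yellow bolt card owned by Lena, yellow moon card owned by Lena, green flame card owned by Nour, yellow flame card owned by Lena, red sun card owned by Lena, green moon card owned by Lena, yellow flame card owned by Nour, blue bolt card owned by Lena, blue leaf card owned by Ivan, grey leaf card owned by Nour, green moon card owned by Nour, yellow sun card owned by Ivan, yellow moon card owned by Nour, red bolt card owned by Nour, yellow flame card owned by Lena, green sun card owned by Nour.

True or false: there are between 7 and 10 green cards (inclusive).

|green cards| = 8.
The claim requires 7 ≤ 8 ≤ 10, which holds.

True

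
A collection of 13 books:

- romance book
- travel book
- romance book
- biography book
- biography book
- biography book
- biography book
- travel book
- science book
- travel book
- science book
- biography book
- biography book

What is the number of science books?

2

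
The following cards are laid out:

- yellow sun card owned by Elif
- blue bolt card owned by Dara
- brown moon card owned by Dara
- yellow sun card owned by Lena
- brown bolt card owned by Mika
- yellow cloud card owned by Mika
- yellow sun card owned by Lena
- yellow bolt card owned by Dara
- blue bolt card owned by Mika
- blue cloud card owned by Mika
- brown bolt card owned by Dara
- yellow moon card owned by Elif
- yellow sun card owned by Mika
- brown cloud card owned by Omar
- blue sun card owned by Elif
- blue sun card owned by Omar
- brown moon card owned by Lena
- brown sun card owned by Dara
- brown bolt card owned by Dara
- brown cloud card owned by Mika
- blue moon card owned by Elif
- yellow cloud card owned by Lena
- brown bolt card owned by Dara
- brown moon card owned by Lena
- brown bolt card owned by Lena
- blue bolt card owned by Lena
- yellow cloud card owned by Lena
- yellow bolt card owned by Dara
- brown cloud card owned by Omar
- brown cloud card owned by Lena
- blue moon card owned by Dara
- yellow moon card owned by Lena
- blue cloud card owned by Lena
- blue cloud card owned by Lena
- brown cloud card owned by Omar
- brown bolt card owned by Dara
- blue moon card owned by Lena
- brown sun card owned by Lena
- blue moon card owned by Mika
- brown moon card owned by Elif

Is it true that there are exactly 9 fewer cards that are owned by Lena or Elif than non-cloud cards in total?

Count of cards owned by Lena or Elif: 19.
There are 29 non-cloud cards.
The claim requires 29 − 19 (= 10) to equal 9, which does not hold.

False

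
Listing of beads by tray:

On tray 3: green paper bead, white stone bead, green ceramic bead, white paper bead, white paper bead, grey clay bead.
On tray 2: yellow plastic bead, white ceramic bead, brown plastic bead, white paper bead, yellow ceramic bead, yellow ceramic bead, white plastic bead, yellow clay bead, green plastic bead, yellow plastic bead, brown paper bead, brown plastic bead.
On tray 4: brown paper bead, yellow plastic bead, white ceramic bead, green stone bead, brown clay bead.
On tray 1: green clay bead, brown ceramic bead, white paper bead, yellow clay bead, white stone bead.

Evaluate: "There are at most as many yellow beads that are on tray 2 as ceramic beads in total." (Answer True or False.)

True

yellow beads on tray 2: 5.
ceramic beads: 6.
The claim requires 5 ≤ 6, which holds.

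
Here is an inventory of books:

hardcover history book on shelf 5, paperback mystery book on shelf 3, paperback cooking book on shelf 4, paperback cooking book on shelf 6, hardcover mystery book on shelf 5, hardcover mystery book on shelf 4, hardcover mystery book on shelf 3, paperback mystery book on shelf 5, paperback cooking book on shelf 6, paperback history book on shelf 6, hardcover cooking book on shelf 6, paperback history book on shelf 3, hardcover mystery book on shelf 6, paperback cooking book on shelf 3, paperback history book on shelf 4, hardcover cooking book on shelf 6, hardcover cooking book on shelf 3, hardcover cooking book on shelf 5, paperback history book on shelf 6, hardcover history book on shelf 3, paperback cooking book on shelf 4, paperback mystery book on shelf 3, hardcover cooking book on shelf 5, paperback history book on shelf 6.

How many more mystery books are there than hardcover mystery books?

mystery books: 7.
hardcover mystery books: 4.
7 − 4 = 3.

3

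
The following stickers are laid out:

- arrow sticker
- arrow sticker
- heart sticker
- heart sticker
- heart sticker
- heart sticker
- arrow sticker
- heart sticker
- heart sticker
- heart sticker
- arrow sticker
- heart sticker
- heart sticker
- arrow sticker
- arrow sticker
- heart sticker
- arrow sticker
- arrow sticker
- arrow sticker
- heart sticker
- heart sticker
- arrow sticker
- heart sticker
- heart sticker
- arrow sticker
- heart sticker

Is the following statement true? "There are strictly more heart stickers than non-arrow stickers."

False

There are 15 heart stickers.
There are 15 non-arrow stickers.
The claim requires 15 > 15, which does not hold.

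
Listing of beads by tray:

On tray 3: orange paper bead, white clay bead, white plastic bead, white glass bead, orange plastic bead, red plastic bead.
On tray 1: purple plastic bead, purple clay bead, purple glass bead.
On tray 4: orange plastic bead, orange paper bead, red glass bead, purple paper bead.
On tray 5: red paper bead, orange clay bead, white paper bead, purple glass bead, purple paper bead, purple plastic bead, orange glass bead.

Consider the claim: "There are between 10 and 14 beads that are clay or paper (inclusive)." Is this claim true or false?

False

There are 9 beads that are clay or paper.
The claim requires 10 ≤ 9 ≤ 14, which does not hold.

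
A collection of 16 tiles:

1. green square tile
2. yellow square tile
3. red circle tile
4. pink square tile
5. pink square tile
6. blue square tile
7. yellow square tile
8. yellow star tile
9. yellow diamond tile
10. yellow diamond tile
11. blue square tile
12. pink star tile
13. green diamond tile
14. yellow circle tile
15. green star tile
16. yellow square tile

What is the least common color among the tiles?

Counts by color: yellow 7, pink 3, green 3, blue 2, red 1.
The minimum is 1, held uniquely by red.

red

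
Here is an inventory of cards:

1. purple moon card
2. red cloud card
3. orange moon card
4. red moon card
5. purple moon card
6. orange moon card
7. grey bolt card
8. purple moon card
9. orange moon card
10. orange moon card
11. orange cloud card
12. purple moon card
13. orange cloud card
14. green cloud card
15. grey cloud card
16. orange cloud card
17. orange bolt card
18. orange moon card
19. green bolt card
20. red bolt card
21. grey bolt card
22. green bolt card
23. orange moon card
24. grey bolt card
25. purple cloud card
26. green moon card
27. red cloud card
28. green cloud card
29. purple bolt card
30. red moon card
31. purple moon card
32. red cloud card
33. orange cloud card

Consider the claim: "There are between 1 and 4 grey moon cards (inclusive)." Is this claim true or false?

False

There are 0 grey moon cards.
The claim requires 1 ≤ 0 ≤ 4, which does not hold.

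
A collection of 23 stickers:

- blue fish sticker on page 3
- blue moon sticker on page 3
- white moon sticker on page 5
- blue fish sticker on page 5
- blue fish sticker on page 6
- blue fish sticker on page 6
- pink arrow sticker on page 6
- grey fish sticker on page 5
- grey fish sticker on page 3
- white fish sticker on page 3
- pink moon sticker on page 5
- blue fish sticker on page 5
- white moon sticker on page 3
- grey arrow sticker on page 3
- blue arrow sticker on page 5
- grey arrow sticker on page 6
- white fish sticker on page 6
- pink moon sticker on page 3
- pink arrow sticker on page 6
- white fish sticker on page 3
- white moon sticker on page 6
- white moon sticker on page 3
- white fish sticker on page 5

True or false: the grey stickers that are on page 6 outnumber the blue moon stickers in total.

False

|grey stickers on page 6| = 1.
|blue moon stickers| = 1.
The claim requires 1 > 1, which does not hold.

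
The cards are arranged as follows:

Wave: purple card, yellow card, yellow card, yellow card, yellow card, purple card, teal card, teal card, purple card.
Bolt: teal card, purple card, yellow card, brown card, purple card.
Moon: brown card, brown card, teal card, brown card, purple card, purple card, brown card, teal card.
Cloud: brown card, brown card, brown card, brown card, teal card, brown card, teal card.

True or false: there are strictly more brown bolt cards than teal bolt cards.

False

There is 1 brown bolt card.
There is 1 teal bolt card.
The claim requires 1 > 1, which does not hold.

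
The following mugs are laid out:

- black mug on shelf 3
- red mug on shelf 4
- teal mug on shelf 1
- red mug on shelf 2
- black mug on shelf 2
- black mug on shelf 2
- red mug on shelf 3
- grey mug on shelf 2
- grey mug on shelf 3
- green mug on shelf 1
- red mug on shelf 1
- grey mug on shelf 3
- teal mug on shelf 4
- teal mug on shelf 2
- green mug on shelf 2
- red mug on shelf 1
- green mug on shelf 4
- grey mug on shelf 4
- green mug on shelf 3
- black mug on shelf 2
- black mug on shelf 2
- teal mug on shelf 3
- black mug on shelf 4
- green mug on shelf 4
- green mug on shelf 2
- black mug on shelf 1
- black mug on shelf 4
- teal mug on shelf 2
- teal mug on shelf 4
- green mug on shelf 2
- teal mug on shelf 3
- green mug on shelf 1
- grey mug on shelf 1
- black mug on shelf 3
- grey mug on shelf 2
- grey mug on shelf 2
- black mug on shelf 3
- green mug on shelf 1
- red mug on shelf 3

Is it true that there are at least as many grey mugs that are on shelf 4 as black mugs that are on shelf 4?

There is 1 grey mug on shelf 4.
There are 2 black mugs on shelf 4.
The claim requires 1 ≥ 2, which does not hold.

False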